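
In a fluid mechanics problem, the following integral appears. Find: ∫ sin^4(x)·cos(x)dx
Let u = sin(x), du = cos(x) dx
∫ u^4 du = u^5/5+C

Answer: sin^5(x)/5+C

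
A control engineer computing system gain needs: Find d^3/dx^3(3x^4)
Apply power rule 3 times:
d^1: 12x^3
d^2: 36x^2
d^3: 72x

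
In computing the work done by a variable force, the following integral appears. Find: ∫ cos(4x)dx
Using substitution u = 4x: ∫ cos(u) du/4 = sin(u)/4+C

Answer: (1/4)sin(4x)+C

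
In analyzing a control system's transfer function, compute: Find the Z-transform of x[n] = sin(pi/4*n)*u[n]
Z{sin(w0 * n) * u[n]} = z * sin(w0)/(z^2 - 2z * cos(w0) + 1)
With w0 = pi/4: X(z) = z * sin(pi/4)/(z^2 - 2z * cos(pi/4) + 1)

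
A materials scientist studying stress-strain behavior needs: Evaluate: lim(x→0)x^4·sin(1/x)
Squeeze theorem: -|x^4| ≤ x^4·sin(1/x) ≤ |x^4|
Since x^4 → 0 as x → 0, by squeeze theorem the limit is 0

Answer: 0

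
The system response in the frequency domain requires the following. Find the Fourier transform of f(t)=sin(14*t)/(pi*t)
sin(W*t)/(pi*t) = (W/pi)*sinc(W*t/pi) is the impulse response of the ideal low-pass filter with cutoff W (here W = 14).
Its Fourier transform is a rectangular function:
F(omega) = 1 for |omega| < 14, 0 otherwise

Answer: rect(omega/28) [i.e., 1 for |omega| < 14, 0 otherwise]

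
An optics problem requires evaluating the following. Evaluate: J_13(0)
J_n(0) = 0 for all n > 0 (Bessel function of first kind)
J_13(0) = 0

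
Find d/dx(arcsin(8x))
d/dx[arcsin(u)] = u'/√(1-u²), u = 8x, u' = 8

Answer: 8/√(1-64x²)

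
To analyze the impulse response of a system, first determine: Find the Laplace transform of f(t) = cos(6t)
L{cos(wt)}=s/(s²+w²)
L{cos(6t)}=s/(s²+36)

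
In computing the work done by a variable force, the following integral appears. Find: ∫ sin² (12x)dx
Using identity sin²(u)=(1 - cos(2u))/2:
∫ (1 - cos(24x))/2 dx=x/2 - sin(24x)/48 + C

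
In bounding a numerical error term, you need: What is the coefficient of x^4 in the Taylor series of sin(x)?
sin(x) has only odd powers. Coefficient of x^4 = 0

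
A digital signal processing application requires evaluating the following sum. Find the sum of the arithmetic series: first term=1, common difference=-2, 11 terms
Last term: a_n = 1 + (11 - 1)·-2 = -19
Sum = n(a_1 + a_n)/2 = 11(1 + (-19))/2 = -99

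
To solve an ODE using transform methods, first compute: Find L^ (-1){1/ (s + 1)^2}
L^(-1){1/(s-a)^n}=t^(n-1)·e^(at)/(n-1)!
Here a=-1, n=2: t^1·e^(-t)/1

Answer: t·e^(-t)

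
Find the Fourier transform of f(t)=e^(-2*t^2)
The Fourier transform of a Gaussian e^(-a * t^2) is sqrt(pi/a) * e^(-omega^2/(4a)).
With a=2: F(omega)=sqrt(pi/2) * e^(-omega^2/8)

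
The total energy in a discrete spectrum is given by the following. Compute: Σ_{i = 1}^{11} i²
Using formula: Σ i^2=n(n + 1)(2n + 1)/6=11·12·23/6=506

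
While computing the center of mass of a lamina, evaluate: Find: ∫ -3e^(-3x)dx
Since d/dx[e^(-3x)] = -3e^(-3x), we get 1 e^(-3x) + C

Answer: e^(-3x) + C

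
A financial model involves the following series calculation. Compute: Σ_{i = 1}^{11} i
Using formula: Σ i^1 = n(n + 1)/2 = 11·12/2 = 66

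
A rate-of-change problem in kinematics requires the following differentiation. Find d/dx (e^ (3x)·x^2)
Product rule: (fg)'=f'g+fg'
f=e^(3x), f'=3·e^(3x)
g=x^2, g'=2x

Answer: 3·e^(3x)·x^2+2·e^(3x)·x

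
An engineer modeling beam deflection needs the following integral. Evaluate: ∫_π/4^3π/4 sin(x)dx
Antiderivative: -cos(x)
Evaluate at bounds: [-cos(1·3π/4)/1] - [-cos(1·π/4)/1]
= (-(-√2/2)+(√2/2))/1 = √2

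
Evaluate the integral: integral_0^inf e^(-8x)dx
integral_0^inf e^(-8x) dx=[-1/8*e^(-8x)]_0^inf
=0 - (-1/8)=1/8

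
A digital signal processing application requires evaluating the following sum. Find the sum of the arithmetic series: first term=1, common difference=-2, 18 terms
Last term: a_n=1+(18-1)·-2=-33
Sum=n(a_1+a_n)/2=18(1+(-33))/2=-288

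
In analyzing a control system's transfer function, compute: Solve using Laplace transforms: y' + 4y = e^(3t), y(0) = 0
Take L: sY - 0+4Y=1/(s-3)
Y(s+4)=1/(s-3)+0
Y=1/((s-3)(s+4))+0/(s+4)
Partial fractions: 1/((s-3)(s+4))=(1/7)/(s-3) - (1/7)/(s+4)
So Y=(1/7)/(s-3) - (1/7)/(s+4)
Inverse Laplace transform (L^(-1){1/(s-3)}=e^(3t), L^(-1){1/(s+4)}=e^(-4t)):

Answer: y(t)=(1/7)·e^(3t) - (1/7)·e^(-4t)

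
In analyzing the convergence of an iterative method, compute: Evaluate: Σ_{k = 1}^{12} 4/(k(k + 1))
Partial fractions: 4/(k(k+1)) = 4/k - 4/(k+1)
Telescoping sum: 4(1-1/13) = 4·12/13

Answer: 48/13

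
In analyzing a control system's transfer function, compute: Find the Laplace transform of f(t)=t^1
L{t^n}=n!/s^(n+1)
L{t^1}=1!/s^2=1/s^2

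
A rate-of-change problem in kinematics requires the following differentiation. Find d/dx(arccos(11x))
d/dx[arccos(u)] = -u'/√(1-u²), u = 11x, u' = 11

Answer: -11/√(1 - 121x²)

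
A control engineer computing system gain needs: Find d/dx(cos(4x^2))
Chain rule: d/dx[cos(u)] = -sin(u)·u' where u = 4x^2
u' = 8x

Answer: -8x·sin(4x^2)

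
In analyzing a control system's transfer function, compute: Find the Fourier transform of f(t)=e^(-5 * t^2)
The Fourier transform of a Gaussian e^(-a * t^2) is sqrt(pi/a) * e^(-omega^2/(4a)).
With a = 5: F(omega) = sqrt(pi/5) * e^(-omega^2/20)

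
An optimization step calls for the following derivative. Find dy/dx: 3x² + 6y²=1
Differentiate: 6x+12y·(dy/dx)=0
dy/dx=-6x/(12y)=-(1/2)·(x/y)

Answer: dy/dx=-(1/2)·(x/y)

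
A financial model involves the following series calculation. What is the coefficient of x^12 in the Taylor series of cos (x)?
cos(x)=Σ (-1)^k x^(2k)/(2k)!
For x^12: (-1)^6/12!=1/479001600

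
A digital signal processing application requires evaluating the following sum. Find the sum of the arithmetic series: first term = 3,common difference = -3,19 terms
Last term: a_n = 3+(19-1)·-3 = -51
Sum = n(a_1+a_n)/2 = 19(3+(-51))/2 = -456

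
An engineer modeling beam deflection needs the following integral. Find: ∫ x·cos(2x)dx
By parts: u=x, dv=cos(2x) dx
du=dx, v=sin(2x)/2
=x·sin(2x)/2+cos(2x)/2²+C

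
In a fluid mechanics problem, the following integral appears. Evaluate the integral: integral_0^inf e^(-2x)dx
integral_0^inf e^(-2x) dx=[-1/2*e^(-2x)]_0^inf
=0 - (-1/2)=1/2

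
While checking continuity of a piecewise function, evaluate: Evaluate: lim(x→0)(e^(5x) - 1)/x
L'Hôpital (0/0): lim 5e^(5x)/1 = 5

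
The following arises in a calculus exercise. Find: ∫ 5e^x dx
Since d/dx[e^x] = +e^x, we get 5e^x+C

Answer: 5e^x+C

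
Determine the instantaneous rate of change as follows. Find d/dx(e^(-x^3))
Chain rule: d/dx[e^u]=e^u · u' where u=-x^3
u'=-3x^2

Answer: -3x^2·e^(-x^3)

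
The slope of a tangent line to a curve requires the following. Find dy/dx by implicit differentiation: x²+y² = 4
Differentiate both sides: 2x + 2y·(dy/dx) = 0
Solve: dy/dx = -2x/(2y) = -x/y

Answer: dy/dx = -x/y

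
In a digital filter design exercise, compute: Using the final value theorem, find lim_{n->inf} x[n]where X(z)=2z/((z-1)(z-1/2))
Final value theorem: lim x[n]=lim_{z->1} (z-1) * X(z)
(z-1) * X(z)=2z/(z-1/2)
As z->1: 2/(1 - 1/2)=2/(1/2)=4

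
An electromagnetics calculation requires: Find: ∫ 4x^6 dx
Using power rule: ∫ 4x^6 dx=4/7 x^7 + C=(4/7)x^7 + C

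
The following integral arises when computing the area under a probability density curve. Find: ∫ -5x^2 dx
Using power rule: ∫ -5x^2 dx = -5/3 x^3 + C = (-5/3)x^3 + C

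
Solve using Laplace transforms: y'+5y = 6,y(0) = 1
Take L of both sides: sY(s) - 1 + 5Y(s)=6/s
Y(s)(s + 5)=6/s + 1
Y(s)=6/(s(s + 5)) + 1/(s + 5)
Partial fractions: 6/(s(s + 5))=(6/5)/s - (6/5)/(s + 5)
So Y(s)=(6/5)/s - (1/5)/(s + 5)
Inverse transform (L^(-1){1/s}=1, L^(-1){1/(s + 5)}=e^(-5t)):

Answer: y(t)=6/5 - (1/5)·e^(-5t)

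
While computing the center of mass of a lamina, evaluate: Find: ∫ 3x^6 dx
Using power rule: ∫ 3x^6 dx = 3/7 x^7 + C = (3/7)x^7 + C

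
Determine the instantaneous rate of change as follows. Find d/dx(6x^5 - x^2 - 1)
Power rule: d/dx(ax^n)=n·a·x^(n-1)
Term by term: 30·x^4 - 2·x

Answer: 30x^4 - 2x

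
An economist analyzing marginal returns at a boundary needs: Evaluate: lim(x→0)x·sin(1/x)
Squeeze theorem: -|x| ≤ x·sin(1/x) ≤ |x|
Since x → 0 as x → 0, by squeeze theorem the limit is 0

Answer: 0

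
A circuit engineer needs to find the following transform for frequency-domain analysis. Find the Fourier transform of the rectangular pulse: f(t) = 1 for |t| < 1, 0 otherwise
F(omega) = integral from -1 to 1 of e^(-j * omega * t) dt
= 2 * sin(1 * omega)/omega = 2 * sinc(1 * omega/pi)

Answer: 2 * sin(1 * omega)/omega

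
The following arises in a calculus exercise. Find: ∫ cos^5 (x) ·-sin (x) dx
Let u = cos(x), du = -sin(x) dx
∫ u^5 du = u^6/6 + C

Answer: cos^6(x)/6 + C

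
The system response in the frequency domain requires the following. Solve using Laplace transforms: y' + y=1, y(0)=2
Take L of both sides: sY(s) - 2 + Y(s)=1/s
Y(s)(s + 1)=1/s + 2
Y(s)=1/(s(s + 1)) + 2/(s + 1)
Partial fractions: 1/(s(s + 1))=1/s - 1/(s + 1)
So Y(s)=1/s + 1/(s + 1)
Inverse transform (L^(-1){1/s}=1, L^(-1){1/(s + 1)}=e^(-t)):

Answer: y(t)=1 + e^(-t)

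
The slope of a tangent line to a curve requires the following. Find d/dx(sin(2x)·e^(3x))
Product rule: (fg)'=f'g + fg'
f=sin(2x), f'=2·cos(2x)
g=e^(3x), g'=3·e^(3x)

Answer: 2·cos(2x)·e^(3x) + 3·sin(2x)·e^(3x)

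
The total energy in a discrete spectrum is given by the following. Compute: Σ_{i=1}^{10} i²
Using formula: Σ i^2=n(n + 1)(2n + 1)/6=10·11·21/6=385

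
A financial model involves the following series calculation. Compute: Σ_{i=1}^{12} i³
Using formula: Σ i^3=[n(n+1)/2]²=[12·13/2]²=6084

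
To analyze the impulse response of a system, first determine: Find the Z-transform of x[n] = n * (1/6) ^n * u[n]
Using the property Z{n * a^n * u[n]}=az/(z-a)^2
With a=1/6: X(z)=(1/6)z/(z - 1/6)^2, |z| > 1/6

Answer: (1/6)z/(z - 1/6)^2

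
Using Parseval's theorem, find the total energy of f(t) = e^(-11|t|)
Parseval's theorem: E=integral |f(t)|^2 dt=(1/2pi) integral |F(omega)|^2 domega
E=integral_{-inf}^{inf} e^(-22|t|) dt=2*integral_0^inf e^(-22t) dt=2/(2*11)=1/11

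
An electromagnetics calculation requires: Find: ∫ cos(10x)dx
Using substitution u = 10x: ∫ cos(u) du/10 = sin(u)/10 + C

Answer: (1/10)sin(10x) + C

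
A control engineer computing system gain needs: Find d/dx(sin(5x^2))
Chain rule: d/dx[sin(u)] = cos(u)·u' where u = 5x^2
u' = 10x

Answer: 10x·cos(5x^2)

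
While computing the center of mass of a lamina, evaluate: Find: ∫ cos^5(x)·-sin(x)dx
Let u=cos(x), du=-sin(x) dx
∫ u^5 du=u^6/6 + C

Answer: cos^6(x)/6 + C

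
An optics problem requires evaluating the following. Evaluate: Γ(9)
Γ(n) = (n-1)! for positive integers
Γ(9) = 8! = 40320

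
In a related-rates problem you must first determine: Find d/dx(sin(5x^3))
Chain rule: d/dx[sin(u)] = cos(u)·u' where u = 5x^3
u' = 15x^2

Answer: 15x^2·cos(5x^3)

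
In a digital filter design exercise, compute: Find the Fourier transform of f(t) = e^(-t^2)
The Fourier transform of a Gaussian e^(-t^2) is sqrt(pi) * e^(-omega^2/4).
With a = 1: F(omega) = sqrt(pi) * e^(-omega^2/4)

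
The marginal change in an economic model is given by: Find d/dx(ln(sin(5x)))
Chain rule: d/dx[ln(u)] = u'/u where u = sin(5x)
u' = 5cos(5x)

Answer: (5cos(5x))/(sin(5x))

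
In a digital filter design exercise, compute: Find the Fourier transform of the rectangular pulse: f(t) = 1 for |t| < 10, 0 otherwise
F(omega) = integral from -10 to 10 of e^(-j * omega * t) dt
= 2 * sin(10 * omega)/omega = 20 * sinc(10 * omega/pi)

Answer: 2 * sin(10 * omega)/omega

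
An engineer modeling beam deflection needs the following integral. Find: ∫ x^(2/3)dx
Power rule: ∫ x^(2/3) dx = x^(5/3)/(5/3) + C

Answer: (3/5)·x^(5/3) + C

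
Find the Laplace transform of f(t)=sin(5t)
L{sin(wt)}=w/(s² + w²)
L{sin(5t)}=5/(s² + 25)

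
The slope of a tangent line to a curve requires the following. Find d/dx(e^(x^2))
Chain rule: d/dx[e^u]=e^u · u' where u=x^2
u'=2x

Answer: 2x·e^(x^2)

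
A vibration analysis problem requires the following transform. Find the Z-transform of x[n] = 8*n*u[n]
Z{n * u[n]} = z/(z-1)^2
By linearity: Z{8 * n * u[n]} = 8z/(z-1)^2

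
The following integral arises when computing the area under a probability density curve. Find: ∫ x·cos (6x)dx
By parts: u = x, dv = cos(6x) dx
du = dx, v = sin(6x)/6
= x·sin(6x)/6 + cos(6x)/6² + C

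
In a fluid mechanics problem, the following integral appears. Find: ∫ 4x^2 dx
Using power rule: ∫ 4x^2 dx = 4/3 x^3+C = (4/3)x^3+C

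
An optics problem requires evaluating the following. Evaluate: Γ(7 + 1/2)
Γ(n+1/2) = (2n)!√π/(4^n·n!)
= 87178291200√π/(16384·5040) = (135135/128)·√π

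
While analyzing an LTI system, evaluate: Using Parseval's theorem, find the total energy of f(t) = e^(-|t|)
Parseval's theorem: E=integral |f(t)|^2 dt=(1/2pi) integral |F(omega)|^2 domega
E=integral_{-inf}^{inf} e^(-2|t|) dt=2*integral_0^inf e^(-2t) dt=2/(2*1)=1/1

Answer: 1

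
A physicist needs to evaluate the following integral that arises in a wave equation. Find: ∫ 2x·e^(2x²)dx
Let u=2x², du=4x dx
∫ (1/2)e^u du=e^u/2 + C

Answer: e^(2x²)/2 + C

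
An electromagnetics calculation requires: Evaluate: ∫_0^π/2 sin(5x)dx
Antiderivative: -cos(5x)/5
Evaluate at bounds: [-cos(5·π/2)/5] - [-cos(5·0)/5]
= (-(0)+(1))/5 = 1/5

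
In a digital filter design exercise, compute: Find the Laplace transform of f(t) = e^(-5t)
L{e^(at)} = 1/(s-a)
L{e^(-5t)} = 1/(s+5)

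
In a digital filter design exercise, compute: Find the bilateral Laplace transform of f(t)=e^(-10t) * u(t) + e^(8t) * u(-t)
For e^(-10t) * u(t): L = 1/(s+10), Re(s) > -10
For e^(8t) * u(-t): L = -1/(s-8), Re(s) < 8
Combined: F(s) = 1/(s+10)-1/(s-8), -10 < Re(s) < 8

Answer: 1/(s+10)-1/(s-8), ROC: -10 < Re(s) < 8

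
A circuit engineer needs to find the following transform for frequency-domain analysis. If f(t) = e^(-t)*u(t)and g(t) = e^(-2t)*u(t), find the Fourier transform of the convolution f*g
By the convolution theorem: F{f * g} = F(omega) * G(omega)
F(omega) = 1/(1 + j * omega), G(omega) = 1/(2 + j * omega)
F{f * g} = 1/((1 + j * omega)(2 + j * omega))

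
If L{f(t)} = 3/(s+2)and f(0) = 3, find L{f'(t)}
L{f'(t)}=s·F(s) - f(0)=3s/(s + 2) - 3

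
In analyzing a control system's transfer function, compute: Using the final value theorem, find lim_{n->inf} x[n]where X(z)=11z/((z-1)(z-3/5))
Final value theorem: lim x[n]=lim_{z->1} (z-1)*X(z)
(z-1)*X(z)=11z/(z-3/5)
As z->1: 11/(1 - 3/5)=11/(2/5)=55/2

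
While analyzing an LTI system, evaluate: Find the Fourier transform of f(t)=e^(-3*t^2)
The Fourier transform of a Gaussian e^(-a * t^2) is sqrt(pi/a) * e^(-omega^2/(4a)).
With a=3: F(omega)=sqrt(pi/3) * e^(-omega^2/12)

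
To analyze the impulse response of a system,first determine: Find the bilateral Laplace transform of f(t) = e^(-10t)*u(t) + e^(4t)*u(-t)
For e^(-10t)*u(t): L=1/(s+10), Re(s) > -10
For e^(4t)*u(-t): L=-1/(s-4), Re(s) < 4
Combined: F(s)=1/(s+10)-1/(s-4), -10 < Re(s) < 4

Answer: 1/(s+10)-1/(s-4), ROC: -10 < Re(s) < 4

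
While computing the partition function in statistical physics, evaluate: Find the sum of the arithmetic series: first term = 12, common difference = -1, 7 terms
Last term: a_n = 12 + (7 - 1)·-1 = 6
Sum = n(a_1 + a_n)/2 = 7(12 + 6)/2 = 63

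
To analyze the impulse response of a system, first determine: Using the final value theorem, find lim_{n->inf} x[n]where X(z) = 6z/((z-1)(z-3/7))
Final value theorem: lim x[n] = lim_{z->1} (z-1)*X(z)
(z-1)*X(z) = 6z/(z-3/7)
As z->1: 6/(1 - 3/7) = 6/(4/7) = 21/2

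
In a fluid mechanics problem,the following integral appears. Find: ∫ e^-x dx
Since d/dx[e^-x] = - e^-x, we get -1e^-x + C

Answer: -e^-x + C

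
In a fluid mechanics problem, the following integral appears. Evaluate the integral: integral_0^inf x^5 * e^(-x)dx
This is a Gamma integral. Substitute u=1x:
integral_0^inf x^5*e^(-x) dx=(1/1^6) integral_0^inf u^5*e^(-u) du
=Gamma(6)/1^6=5!/1^6=120/1

Answer: 120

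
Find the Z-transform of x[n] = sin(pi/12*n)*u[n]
Z{sin(w0 * n) * u[n]}=z * sin(w0)/(z^2-2z * cos(w0)+1)
With w0=pi/12: X(z)=z * sin(pi/12)/(z^2-2z * cos(pi/12)+1)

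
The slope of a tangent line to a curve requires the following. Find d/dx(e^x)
Chain rule: d/dx[e^u] = e^u · u' where u = x
u' = 1

Answer: 1·e^x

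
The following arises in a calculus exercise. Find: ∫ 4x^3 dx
Using power rule: ∫ 4x^3 dx=4/4 x^4 + C=x^4 + C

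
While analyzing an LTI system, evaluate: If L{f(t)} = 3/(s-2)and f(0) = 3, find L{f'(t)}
L{f'(t)}=s·F(s) - f(0)=3s/(s-2) - 3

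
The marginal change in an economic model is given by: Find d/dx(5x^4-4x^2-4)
Power rule: d/dx(ax^n)=n·a·x^(n-1)
Term by term: 20·x^3-8·x

Answer: 20x^3-8x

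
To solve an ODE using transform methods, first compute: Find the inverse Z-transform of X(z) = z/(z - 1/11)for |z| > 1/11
Standard pair: z/(z-a) <-> a^n * u[n] for causal signals
With a=1/11: x[n]=(1/11)^n * u[n]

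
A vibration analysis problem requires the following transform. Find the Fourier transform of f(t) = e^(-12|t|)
Using the standard pair: F{e^(-a|t|)} = 2a/(a^2 + omega^2)
With a = 12: F(omega) = 24/(144 + omega^2)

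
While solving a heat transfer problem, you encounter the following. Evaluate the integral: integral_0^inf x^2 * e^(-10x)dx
This is a Gamma integral. Substitute u=10x (du=10 dx):
integral_0^inf x^2*e^(-10x) dx=(1/10^3) integral_0^inf u^2*e^(-u) du
=Gamma(3)/10^3=2!/10^3=2/1000

Answer: 1/500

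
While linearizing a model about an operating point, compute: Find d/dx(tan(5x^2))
Chain rule: d/dx[tan(u)]=sec²(u)·u' where u=5x^2
u'=10x

Answer: 10x·sec²(5x^2)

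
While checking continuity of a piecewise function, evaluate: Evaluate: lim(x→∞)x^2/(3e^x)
Apply L'Hôpital 2 times (∞/∞ each time):
Eventually get 2!/(3e^x) → 0

Answer: 0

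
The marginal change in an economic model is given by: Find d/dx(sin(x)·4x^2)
Product rule: (fg)' = f'g + fg'
f = sin(x), f' = cos(x)
g = 4x^2, g' = 8x

Answer: 4·cos(x)·x^2 + 8·sin(x)·x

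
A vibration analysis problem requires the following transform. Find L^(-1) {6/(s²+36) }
L^(-1){w/(s² + w²)}=sin(wt)
Here w=6

Answer: sin(6t)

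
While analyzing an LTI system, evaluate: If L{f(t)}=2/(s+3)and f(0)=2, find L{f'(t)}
L{f'(t)} = s·F(s) - f(0) = 2s/(s + 3) - 2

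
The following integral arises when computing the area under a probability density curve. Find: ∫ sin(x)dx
Using standard integral: ∫ sin(x) dx=-cos(x) + C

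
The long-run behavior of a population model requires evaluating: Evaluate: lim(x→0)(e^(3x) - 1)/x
L'Hôpital (0/0): lim 3e^(3x)/1=3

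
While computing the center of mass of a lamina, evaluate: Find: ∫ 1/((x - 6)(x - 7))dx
Partial fractions: 1/((x-6)(x-7)) = A/(x-6)+B/(x-7)
A = -1, B = 1
∫ [-1· 1/(x-6)+1· 1/(x-7)] dx
= (1)[ln|x-7| - ln|x-6|]+C

Answer: ln|(x-7)/(x-6)|+C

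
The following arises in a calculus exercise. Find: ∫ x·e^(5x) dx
Integration by parts: u=x, dv=e^(5x) dx
du=dx, v=e^(5x)/5
=x·e^(5x)/5 - ∫ e^(5x)/5 dx
=x·e^(5x)/5 - e^(5x)/25+C

Answer: e^(5x)(x/5-1/25)+C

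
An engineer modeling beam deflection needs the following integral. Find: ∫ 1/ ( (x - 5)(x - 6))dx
Partial fractions: 1/((x-5)(x-6))=A/(x-5)+B/(x-6)
A=-1, B=1
∫ [-1· 1/(x-5)+1· 1/(x-6)] dx
=(1)[ln|x-6| - ln|x-5|]+C

Answer: ln|(x-6)/(x-5)|+C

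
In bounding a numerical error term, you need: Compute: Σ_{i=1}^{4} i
Using formula: Σ i^1 = n(n+1)/2 = 4·5/2 = 10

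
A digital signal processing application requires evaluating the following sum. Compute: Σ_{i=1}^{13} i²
Using formula: Σ i^2=n(n+1)(2n+1)/6=13·14·27/6=819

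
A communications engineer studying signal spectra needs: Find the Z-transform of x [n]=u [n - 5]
Using the time-shift property: Z{u[n-5]}=z^(-5)*z/(z-1)
=z^(-4)/(z-1)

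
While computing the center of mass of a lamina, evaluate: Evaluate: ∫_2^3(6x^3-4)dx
Step 1: Find antiderivative F(x)=(3/2)x^4 - 4x
Step 2: F(3) - F(2)=219/2 - (16)=187/2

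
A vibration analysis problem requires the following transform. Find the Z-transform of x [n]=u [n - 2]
Using the time-shift property: Z{u[n-2]} = z^(-2)*z/(z-1)
= z^(-1)/(z-1)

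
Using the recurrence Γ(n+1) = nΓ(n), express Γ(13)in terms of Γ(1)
Γ(13) = 12Γ(12) = 12·11Γ(11) = ... = 12!·Γ(1) = 479001600·Γ(1)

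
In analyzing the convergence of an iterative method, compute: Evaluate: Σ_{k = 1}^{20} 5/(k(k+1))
Partial fractions: 5/(k(k + 1)) = 5/k - 5/(k + 1)
Telescoping sum: 5(1 - 1/21) = 5·20/21

Answer: 100/21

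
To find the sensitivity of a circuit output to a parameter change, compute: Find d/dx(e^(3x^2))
Chain rule: d/dx[e^u] = e^u · u' where u = 3x^2
u' = 6x

Answer: 6x·e^(3x^2)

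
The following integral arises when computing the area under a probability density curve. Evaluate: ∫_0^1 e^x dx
Antiderivative: e^x
Evaluate: (e^1-1)

Answer: e^1-1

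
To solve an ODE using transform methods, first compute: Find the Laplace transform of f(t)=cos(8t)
L{cos(wt)} = s/(s² + w²)
L{cos(8t)} = s/(s² + 64)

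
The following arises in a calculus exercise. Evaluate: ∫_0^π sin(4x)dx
Antiderivative: -cos(4x)/4
Evaluate at bounds: [-cos(4·π)/4] - [-cos(4·0)/4]
=(-(1)+(1))/4=0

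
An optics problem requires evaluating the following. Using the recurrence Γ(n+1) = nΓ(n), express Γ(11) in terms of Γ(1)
Γ(11)=10Γ(10)=10·9Γ(9)=...=10!·Γ(1)=3628800·Γ(1)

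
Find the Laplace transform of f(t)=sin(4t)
L{sin(wt)} = w/(s² + w²)
L{sin(4t)} = 4/(s² + 16)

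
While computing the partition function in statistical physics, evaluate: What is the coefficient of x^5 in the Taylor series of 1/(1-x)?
1/(1-x)=Σ x^n for |x|<1
All coefficients are 1

Answer: 1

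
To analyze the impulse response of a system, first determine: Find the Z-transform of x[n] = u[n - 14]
Using the time-shift property: Z{u[n-14]} = z^(-14) * z/(z-1)
= z^(-13)/(z-1)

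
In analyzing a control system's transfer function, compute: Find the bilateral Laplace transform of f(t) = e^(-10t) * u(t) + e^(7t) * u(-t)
For e^(-10t)*u(t): L=1/(s+10), Re(s) > -10
For e^(7t)*u(-t): L=-1/(s-7), Re(s) < 7
Combined: F(s)=1/(s+10)-1/(s-7), -10 < Re(s) < 7

Answer: 1/(s+10)-1/(s-7), ROC: -10 < Re(s) < 7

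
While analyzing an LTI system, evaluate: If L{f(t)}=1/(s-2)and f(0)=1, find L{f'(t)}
L{f'(t)}=s·F(s) - f(0)=s/(s-2)-1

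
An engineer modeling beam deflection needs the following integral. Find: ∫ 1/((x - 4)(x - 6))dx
Partial fractions: 1/((x-4)(x-6)) = A/(x-4)+B/(x-6)
A = -1/2, B = 1/2
∫ [-1/2· 1/(x-4)+1/2· 1/(x-6)] dx
= (1/2)[ln|x-6| - ln|x-4|]+C

Answer: (1/2)·ln|(x-6)/(x-4)|+C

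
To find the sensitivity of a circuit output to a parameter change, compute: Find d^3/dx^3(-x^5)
Apply power rule 3 times:
d^1: -5x^4
d^2: -20x^3
d^3: -60x^2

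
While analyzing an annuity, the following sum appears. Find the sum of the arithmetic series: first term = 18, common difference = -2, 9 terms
Last term: a_n=18 + (9 - 1)·-2=2
Sum=n(a_1 + a_n)/2=9(18 + 2)/2=90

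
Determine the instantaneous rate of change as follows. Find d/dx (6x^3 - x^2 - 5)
Power rule: d/dx(ax^n)=n·a·x^(n-1)
Term by term: 18·x^2 - 2·x

Answer: 18x^2 - 2x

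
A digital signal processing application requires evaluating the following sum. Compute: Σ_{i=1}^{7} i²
Using formula: Σ i^2=n(n+1)(2n+1)/6=7·8·15/6=140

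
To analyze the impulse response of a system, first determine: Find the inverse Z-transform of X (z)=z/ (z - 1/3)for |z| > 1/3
Standard pair: z/(z-a) <-> a^n * u[n] for causal signals
With a=1/3: x[n]=(1/3)^n * u[n]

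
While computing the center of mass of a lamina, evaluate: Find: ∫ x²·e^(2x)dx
Integration by parts twice:
First: u = x², dv = e^(2x) dx => x²e^(2x)/2 - (2/2)∫ xe^(2x) dx
Second (∫ xe^(2x) dx): xe^(2x)/2 - e^(2x)/4
Combining: e^(2x)(x²/2-2x/4+2/8)+C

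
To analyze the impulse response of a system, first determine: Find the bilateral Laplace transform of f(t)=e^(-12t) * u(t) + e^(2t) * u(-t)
For e^(-12t) * u(t): L = 1/(s + 12), Re(s) > -12
For e^(2t) * u(-t): L = -1/(s-2), Re(s) < 2
Combined: F(s) = 1/(s + 12) - 1/(s-2), -12 < Re(s) < 2

Answer: 1/(s + 12) - 1/(s-2), ROC: -12 < Re(s) < 2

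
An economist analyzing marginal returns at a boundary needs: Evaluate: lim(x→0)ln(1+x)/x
L'Hôpital (0/0): lim 1/(1 + x) / 1=1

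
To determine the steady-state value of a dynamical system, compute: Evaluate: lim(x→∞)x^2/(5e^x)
Apply L'Hôpital 2 times (∞/∞ each time):
Eventually get 2!/(5e^x) → 0

Answer: 0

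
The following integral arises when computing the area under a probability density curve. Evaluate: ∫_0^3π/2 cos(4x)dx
Antiderivative: sin(4x)/4
Evaluate at bounds: [sin(4·3π/2)/4] - [sin(4·0)/4]
=((0) - (0))/4=0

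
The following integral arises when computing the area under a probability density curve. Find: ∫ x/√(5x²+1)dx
Let u=5x²+1, du=10x dx
∫ (1/10)·u^(-1/2) du=√u/5+C

Answer: √(5x²+1)/5+C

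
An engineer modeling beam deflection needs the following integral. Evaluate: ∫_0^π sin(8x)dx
Antiderivative: -cos(8x)/8
Evaluate at bounds: [-cos(8·π)/8] - [-cos(8·0)/8]
= (-(1)+(1))/8 = 0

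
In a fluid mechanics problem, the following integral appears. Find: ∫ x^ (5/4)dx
Power rule: ∫ x^(5/4) dx=x^(9/4)/(9/4)+C

Answer: (4/9)·x^(9/4)+C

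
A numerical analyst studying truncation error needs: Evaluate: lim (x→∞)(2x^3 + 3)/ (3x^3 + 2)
Divide numerator and denominator by x^3:
lim (2+3/x^3)/(3+2/x^3)=2/3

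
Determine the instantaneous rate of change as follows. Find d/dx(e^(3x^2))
Chain rule: d/dx[e^u]=e^u · u' where u=3x^2
u'=6x

Answer: 6x·e^(3x^2)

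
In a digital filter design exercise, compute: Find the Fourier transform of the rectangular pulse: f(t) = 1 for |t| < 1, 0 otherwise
F(omega)=integral from -1 to 1 of e^(-j * omega * t) dt
=2 * sin(1 * omega)/omega=2 * sinc(1 * omega/pi)

Answer: 2 * sin(1 * omega)/omega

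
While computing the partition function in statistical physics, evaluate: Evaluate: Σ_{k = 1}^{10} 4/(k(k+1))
Partial fractions: 4/(k(k+1))=4/k - 4/(k+1)
Telescoping sum: 4(1-1/11)=4·10/11

Answer: 40/11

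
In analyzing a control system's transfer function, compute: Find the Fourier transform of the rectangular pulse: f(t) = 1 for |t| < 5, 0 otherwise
F(omega)=integral from -5 to 5 of e^(-j * omega * t) dt
=2 * sin(5 * omega)/omega=10 * sinc(5 * omega/pi)

Answer: 2 * sin(5 * omega)/omega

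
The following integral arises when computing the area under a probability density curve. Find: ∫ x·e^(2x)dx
Integration by parts: u=x, dv=e^(2x) dx
du=dx, v=e^(2x)/2
=x·e^(2x)/2 - ∫ e^(2x)/2 dx
=x·e^(2x)/2 - e^(2x)/4+C

Answer: e^(2x)(x/2-1/4)+C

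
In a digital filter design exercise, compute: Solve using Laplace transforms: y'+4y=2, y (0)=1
Take L of both sides: sY(s)-1+4Y(s) = 2/s
Y(s)(s+4) = 2/s+1
Y(s) = 2/(s(s+4))+1/(s+4)
Partial fractions: 2/(s(s+4)) = (1/2)/s - (1/2)/(s+4)
So Y(s) = (1/2)/s+(1/2)/(s+4)
Inverse transform (L^(-1){1/s} = 1, L^(-1){1/(s+4)} = e^(-4t)):

Answer: y(t) = 1/2+(1/2)·e^(-4t)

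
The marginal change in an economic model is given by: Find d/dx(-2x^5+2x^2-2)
Power rule: d/dx(ax^n) = n·a·x^(n-1)
Term by term: -10·x^4+4·x

Answer: -10x^4+4x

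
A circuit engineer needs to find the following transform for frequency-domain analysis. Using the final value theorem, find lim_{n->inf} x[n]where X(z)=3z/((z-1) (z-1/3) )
Final value theorem: lim x[n] = lim_{z->1} (z-1) * X(z)
(z-1) * X(z) = 3z/(z-1/3)
As z->1: 3/(1-1/3) = 3/(2/3) = 9/2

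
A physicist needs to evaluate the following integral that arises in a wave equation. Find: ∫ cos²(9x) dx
Using identity cos²(u)=(1+cos(2u))/2:
∫ (1+cos(18x))/2 dx=x/2+sin(18x)/36+C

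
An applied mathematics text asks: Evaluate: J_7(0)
J_n(0) = 0 for all n > 0 (Bessel function of first kind)
J_7(0) = 0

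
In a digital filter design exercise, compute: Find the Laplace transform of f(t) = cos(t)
L{cos(wt)} = s/(s² + w²)
L{cos(t)} = s/(s² + 1)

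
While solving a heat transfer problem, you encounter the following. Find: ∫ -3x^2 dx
Using power rule: ∫ -3x^2 dx = -3/3 x^3 + C = -x^3 + C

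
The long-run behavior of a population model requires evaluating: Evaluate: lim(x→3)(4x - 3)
Polynomial is continuous, so substitute x = 3:
4·3-3 = 9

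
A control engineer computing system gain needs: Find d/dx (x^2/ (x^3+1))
Quotient rule: (f/g)'=(f'g - fg')/g²
f=x^2, f'=2x
g=x^3 + 1, g'=3x^2

Answer: (2x·(x^3 + 1) - 3x^4)/(x^3 + 1)²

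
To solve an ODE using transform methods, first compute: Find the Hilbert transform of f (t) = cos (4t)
The Hilbert transform shifts each frequency component by -pi/2.
H{cos(wt)} = sin(wt)
With w = 4: H{cos(4t)} = sin(4t)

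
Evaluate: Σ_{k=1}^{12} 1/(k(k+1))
Partial fractions: 1/(k(k + 1)) = 1/k - 1/(k + 1)
Telescoping sum: 1(1 - 1/13) = 1·12/13

Answer: 12/13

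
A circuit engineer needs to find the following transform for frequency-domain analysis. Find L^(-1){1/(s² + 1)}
L^(-1){w/(s² + w²)}=sin(wt)
Here w=1

Answer: sin(t)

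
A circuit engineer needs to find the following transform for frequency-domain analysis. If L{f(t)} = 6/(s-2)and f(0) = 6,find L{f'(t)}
L{f'(t)} = s·F(s) - f(0) = 6s/(s-2)-6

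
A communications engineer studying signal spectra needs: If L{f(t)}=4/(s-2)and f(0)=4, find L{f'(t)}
L{f'(t)}=s·F(s) - f(0)=4s/(s-2)-4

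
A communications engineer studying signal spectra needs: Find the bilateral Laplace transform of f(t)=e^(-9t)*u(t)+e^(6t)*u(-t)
For e^(-9t)*u(t): L=1/(s+9), Re(s) > -9
For e^(6t)*u(-t): L=-1/(s-6), Re(s) < 6
Combined: F(s)=1/(s+9)-1/(s-6), -9 < Re(s) < 6

Answer: 1/(s+9)-1/(s-6), ROC: -9 < Re(s) < 6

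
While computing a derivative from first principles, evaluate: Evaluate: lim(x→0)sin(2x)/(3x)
L'Hôpital (0/0): lim 2cos(2x)/3 = 2/3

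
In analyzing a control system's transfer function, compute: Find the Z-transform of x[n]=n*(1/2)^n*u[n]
Using the property Z{n*a^n*u[n]}=az/(z-a)^2
With a=1/2: X(z)=(1/2)z/(z - 1/2)^2, |z| > 1/2

Answer: (1/2)z/(z - 1/2)^2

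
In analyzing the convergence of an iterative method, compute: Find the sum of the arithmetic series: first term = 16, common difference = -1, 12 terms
Last term: a_n=16+(12-1)·-1=5
Sum=n(a_1+a_n)/2=12(16+5)/2=126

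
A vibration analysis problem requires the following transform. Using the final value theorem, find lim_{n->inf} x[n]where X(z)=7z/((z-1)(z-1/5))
Final value theorem: lim x[n]=lim_{z->1} (z-1)*X(z)
(z-1)*X(z)=7z/(z-1/5)
As z->1: 7/(1-1/5)=7/(4/5)=35/4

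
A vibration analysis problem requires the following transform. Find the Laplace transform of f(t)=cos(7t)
L{cos(wt)}=s/(s² + w²)
L{cos(7t)}=s/(s² + 49)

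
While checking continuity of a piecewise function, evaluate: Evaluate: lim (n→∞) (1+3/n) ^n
This is the definition of e^3: lim(1 + 3/n)^n=e^3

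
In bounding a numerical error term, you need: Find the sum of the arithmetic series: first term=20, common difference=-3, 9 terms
Last term: a_n = 20+(9-1)·-3 = -4
Sum = n(a_1+a_n)/2 = 9(20+(-4))/2 = 72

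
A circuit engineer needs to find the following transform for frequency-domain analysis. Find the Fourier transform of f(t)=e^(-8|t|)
Using the standard pair: F{e^(-a|t|)} = 2a/(a^2 + omega^2)
With a = 8: F(omega) = 16/(64 + omega^2)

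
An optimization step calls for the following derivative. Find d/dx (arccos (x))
d/dx[arccos(u)]=-u'/√(1-u²), u=x, u'=1

Answer: -1/√(1-x²)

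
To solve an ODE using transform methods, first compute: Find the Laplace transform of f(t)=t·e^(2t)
L{t·e^(at)}=1/(s-a)²
L{t·e^(2t)}=1/(s-2)²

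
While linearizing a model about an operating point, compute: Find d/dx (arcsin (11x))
d/dx[arcsin(u)]=u'/√(1-u²), u=11x, u'=11

Answer: 11/√(1-121x²)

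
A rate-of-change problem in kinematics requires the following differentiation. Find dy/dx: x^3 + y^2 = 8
Differentiate: 3x^2 + 2y·(dy/dx)=0
dy/dx=-3x^2/(2y)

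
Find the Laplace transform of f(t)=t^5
L{t^n} = n!/s^(n+1)
L{t^5} = 5!/s^6 = 120/s^6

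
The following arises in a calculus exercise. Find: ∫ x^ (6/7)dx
Power rule: ∫ x^(6/7) dx = x^(13/7)/(13/7) + C

Answer: (7/13)·x^(13/7) + C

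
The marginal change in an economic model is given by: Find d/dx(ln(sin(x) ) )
Chain rule: d/dx[ln(u)] = u'/u where u = sin(x)
u' = cos(x)

Answer: (cos(x))/(sin(x))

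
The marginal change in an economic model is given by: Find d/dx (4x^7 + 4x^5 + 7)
Power rule: d/dx(ax^n)=n·a·x^(n-1)
Term by term: 28·x^6+20·x^4

Answer: 28x^6+20x^4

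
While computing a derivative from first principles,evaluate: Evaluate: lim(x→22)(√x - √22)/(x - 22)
Multiply by conjugate (√x+√22)/(√x+√22):
=(x - 22)/((x - 22)(√x+√22))=1/(√x+√22)
As x → 22: 1/(2√22)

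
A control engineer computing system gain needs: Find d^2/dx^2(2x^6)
Apply power rule 2 times:
d^1: 12x^5
d^2: 60x^4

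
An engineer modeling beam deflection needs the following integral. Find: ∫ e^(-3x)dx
Since d/dx[e^(-3x)]=-3e^(-3x), we get -1/3 e^(-3x) + C

Answer: (-1/3)e^(-3x) + C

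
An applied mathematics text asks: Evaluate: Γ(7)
Γ(n)=(n-1)! for positive integers
Γ(7)=6!=720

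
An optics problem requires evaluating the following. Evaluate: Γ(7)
Γ(n) = (n-1)! for positive integers
Γ(7) = 6! = 720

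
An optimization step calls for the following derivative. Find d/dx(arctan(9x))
d/dx[arctan(u)]=u'/(1 + u²), u=9x, u'=9

Answer: 9/(1 + 81x²)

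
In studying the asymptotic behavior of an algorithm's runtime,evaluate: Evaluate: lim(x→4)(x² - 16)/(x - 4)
Factor: (x² - 16)=(x-4)(x + 4)
Cancel (x-4): lim(x→4) (x + 4)=8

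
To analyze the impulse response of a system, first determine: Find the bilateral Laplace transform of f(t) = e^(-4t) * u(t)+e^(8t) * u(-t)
For e^(-4t)*u(t): L=1/(s + 4), Re(s) > -4
For e^(8t)*u(-t): L=-1/(s-8), Re(s) < 8
Combined: F(s)=1/(s + 4) - 1/(s-8), -4 < Re(s) < 8

Answer: 1/(s + 4) - 1/(s-8), ROC: -4 < Re(s) < 8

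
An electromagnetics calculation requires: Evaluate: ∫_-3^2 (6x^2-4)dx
Step 1: Find antiderivative F(x)=2x^3-4x
Step 2: F(2) - F(-3)=8 - (-42)=50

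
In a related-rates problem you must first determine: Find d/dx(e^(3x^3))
Chain rule: d/dx[e^u]=e^u · u' where u=3x^3
u'=9x^2

Answer: 9x^2·e^(3x^3)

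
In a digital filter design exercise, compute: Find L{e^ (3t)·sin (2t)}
First shifting: L{e^(at)f(t)} = F(s-a)
L{sin(2t)} = 2/(s² + 4)
Shift: 2/((s-3)² + 4)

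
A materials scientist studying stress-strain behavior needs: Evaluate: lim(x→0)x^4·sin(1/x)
Squeeze theorem: -|x^4| ≤ x^4·sin(1/x) ≤ |x^4|
Since x^4 → 0 as x → 0, by squeeze theorem the limit is 0

Answer: 0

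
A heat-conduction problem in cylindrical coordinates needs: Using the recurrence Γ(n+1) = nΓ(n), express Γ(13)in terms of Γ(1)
Γ(13)=12Γ(12)=12·11Γ(11)=...=12!·Γ(1)=479001600·Γ(1)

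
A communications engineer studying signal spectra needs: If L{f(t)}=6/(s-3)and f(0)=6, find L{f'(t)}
L{f'(t)} = s·F(s) - f(0) = 6s/(s-3)-6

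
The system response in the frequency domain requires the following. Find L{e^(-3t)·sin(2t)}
First shifting: L{e^(at)f(t)}=F(s-a)
L{sin(2t)}=2/(s²+4)
Shift: 2/((s+3)²+4)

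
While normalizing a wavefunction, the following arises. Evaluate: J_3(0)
J_n(0)=0 for all n > 0 (Bessel function of first kind)
J_3(0)=0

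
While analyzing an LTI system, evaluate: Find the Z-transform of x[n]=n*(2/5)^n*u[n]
Using the property Z{n * a^n * u[n]} = az/(z-a)^2
With a = 2/5: X(z) = (2/5)z/(z - 2/5)^2, |z| > 2/5

Answer: (2/5)z/(z - 2/5)^2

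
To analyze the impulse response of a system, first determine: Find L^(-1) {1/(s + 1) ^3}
L^(-1){1/(s-a)^n} = t^(n-1)·e^(at)/(n-1)!
Here a = -1, n = 3: t^2·e^(-t)/2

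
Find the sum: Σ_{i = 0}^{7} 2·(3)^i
Geometric series: S = a(1 - r^n)/(1 - r)
a = 2, r = 3, n = 8
S = 2(1-6561)/-2 = 6560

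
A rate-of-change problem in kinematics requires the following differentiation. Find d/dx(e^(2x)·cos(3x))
Product rule: (fg)'=f'g+fg'
f=e^(2x), f'=2·e^(2x)
g=cos(3x), g'=-3·sin(3x)

Answer: 2·e^(2x)·cos(3x)-3·e^(2x)·sin(3x)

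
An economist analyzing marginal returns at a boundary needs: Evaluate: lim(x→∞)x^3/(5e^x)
Apply L'Hôpital 3 times (∞/∞ each time):
Eventually get 3!/(5e^x) → 0

Answer: 0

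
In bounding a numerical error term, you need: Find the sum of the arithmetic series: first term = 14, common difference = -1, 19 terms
Last term: a_n = 14 + (19 - 1)·-1 = -4
Sum = n(a_1 + a_n)/2 = 19(14 + (-4))/2 = 95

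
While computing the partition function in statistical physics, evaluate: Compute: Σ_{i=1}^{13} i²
Using formula: Σ i^2 = n(n+1)(2n+1)/6 = 13·14·27/6 = 819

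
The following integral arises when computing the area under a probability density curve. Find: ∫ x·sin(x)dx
By parts: u = x, dv = sin(x) dx
du = dx, v = -cos(x)
= -x·cos(x) + sin(x) + C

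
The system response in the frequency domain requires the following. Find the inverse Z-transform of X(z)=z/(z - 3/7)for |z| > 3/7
Standard pair: z/(z-a) <-> a^n * u[n] for causal signals
With a=3/7: x[n]=(3/7)^n * u[n]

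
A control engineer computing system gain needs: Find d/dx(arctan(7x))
d/dx[arctan(u)] = u'/(1+u²), u = 7x, u' = 7

Answer: 7/(1+49x²)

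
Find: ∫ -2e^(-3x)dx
Since d/dx[e^(-3x)]=-3e^(-3x), we get 2/3 e^(-3x) + C

Answer: (2/3)e^(-3x) + C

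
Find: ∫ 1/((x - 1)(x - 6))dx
Partial fractions: 1/((x-1)(x-6))=A/(x-1)+B/(x-6)
A=-1/5, B=1/5
∫ [-1/5· 1/(x-1)+1/5· 1/(x-6)] dx
=(1/5)[ln|x-6| - ln|x-1|]+C

Answer: (1/5)·ln|(x-6)/(x-1)|+C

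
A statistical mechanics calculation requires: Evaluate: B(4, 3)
B(x,y) = Γ(x)Γ(y)/Γ(x+y) = (x-1)!(y-1)!/(x+y-1)!
B(4,3) = 3!·2!/6! = 1/60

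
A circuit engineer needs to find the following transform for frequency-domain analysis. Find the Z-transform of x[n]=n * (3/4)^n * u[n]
Using the property Z{n * a^n * u[n]} = az/(z-a)^2
With a = 3/4: X(z) = (3/4)z/(z - 3/4)^2, |z| > 3/4

Answer: (3/4)z/(z - 3/4)^2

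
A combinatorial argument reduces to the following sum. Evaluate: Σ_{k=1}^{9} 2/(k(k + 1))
Partial fractions: 2/(k(k+1)) = 2/k - 2/(k+1)
Telescoping sum: 2(1-1/10) = 2·9/10

Answer: 9/5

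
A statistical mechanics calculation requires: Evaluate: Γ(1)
Γ(n)=(n-1)! for positive integers
Γ(1)=0!=1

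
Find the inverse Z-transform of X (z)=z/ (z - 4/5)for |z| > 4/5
Standard pair: z/(z-a) <-> a^n * u[n] for causal signals
With a=4/5: x[n]=(4/5)^n * u[n]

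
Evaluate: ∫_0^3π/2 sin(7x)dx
Antiderivative: -cos(7x)/7
Evaluate at bounds: [-cos(7·3π/2)/7] - [-cos(7·0)/7]
=(-(0) + (1))/7=1/7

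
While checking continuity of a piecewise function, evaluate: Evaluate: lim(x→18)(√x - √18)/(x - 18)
Multiply by conjugate (√x + √18)/(√x + √18):
= (x - 18)/((x - 18)(√x + √18)) = 1/(√x + √18)
As x → 18: 1/(2√18)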